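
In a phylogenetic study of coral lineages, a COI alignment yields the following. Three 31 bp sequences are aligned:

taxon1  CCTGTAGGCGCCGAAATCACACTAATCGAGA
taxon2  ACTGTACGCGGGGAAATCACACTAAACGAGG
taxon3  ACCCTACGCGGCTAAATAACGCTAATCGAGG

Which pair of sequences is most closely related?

taxon1 and taxon2

taxon1–taxon2: 6/31 differ, p = 0.194, d = 0.224.
taxon1–taxon3: 9/31 differ, p = 0.290, d = 0.367.
taxon2–taxon3: 7/31 differ, p = 0.226, d = 0.269.
The smallest distance is between taxon1 and taxon2.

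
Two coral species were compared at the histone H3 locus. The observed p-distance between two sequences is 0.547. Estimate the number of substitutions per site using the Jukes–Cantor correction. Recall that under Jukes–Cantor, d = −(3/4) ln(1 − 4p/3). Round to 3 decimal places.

d = −(3/4) ln(1 − 4p/3) = −0.75 ln(1 − 0.729333) = −0.75 ln(0.270667)
  = −0.75 × (-1.306866) = 0.980150 substitutions/site.

0.980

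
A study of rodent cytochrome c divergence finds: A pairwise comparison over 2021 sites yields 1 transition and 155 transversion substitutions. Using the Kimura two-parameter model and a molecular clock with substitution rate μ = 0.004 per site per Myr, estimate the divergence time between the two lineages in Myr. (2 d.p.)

10.26

P = 1/2021 ≈ 0.000495 and Q = 155/2021 ≈ 0.076695.
Under the Kimura two-parameter model, d = −½ ln(1 − 2P − Q) − ¼ ln(1 − 2Q).
1 − 2P − Q = 0.922315, giving −½ ln(0.922315) = 0.040434.
1 − 2Q = 0.84661, giving −¼ ln(0.84661) = 0.041629.
d = 0.040434 + 0.041629 = 0.082063.
Under a molecular clock d = 2μt, so t = d/(2μ) = 0.082063 / (2 × 0.004) = 10.26 Myr.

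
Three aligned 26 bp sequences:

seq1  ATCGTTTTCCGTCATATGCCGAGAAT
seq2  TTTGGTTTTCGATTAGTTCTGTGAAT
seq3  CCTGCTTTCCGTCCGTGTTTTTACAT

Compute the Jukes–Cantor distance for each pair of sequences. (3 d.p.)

seq1–seq2: 12/26 sites differ → p ≈ 0.461538, d = −0.75 ln(1 − 0.615384) = 0.716632 ≈ 0.717.
seq1–seq3: 15/26 sites differ → p ≈ 0.576923, d = −0.75 ln(1 − 0.769231) = 1.099754 ≈ 1.100.
seq2–seq3: 14/26 sites differ → p ≈ 0.538462, d = −0.75 ln(1 − 0.717949) = 0.949251 ≈ 0.949.

d(seq1,seq2) = 0.717, d(seq1,seq3) = 1.100, d(seq2,seq3) = 0.949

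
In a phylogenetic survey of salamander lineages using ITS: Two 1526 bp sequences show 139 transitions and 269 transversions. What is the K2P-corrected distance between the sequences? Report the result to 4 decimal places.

P = 139/1526 ≈ 0.091088 and Q = 269/1526 ≈ 0.176278.
Under the Kimura two-parameter model, d = −½ ln(1 − 2P − Q) − ¼ ln(1 − 2Q).
1 − 2P − Q = 0.641546, giving −½ ln(0.641546) = 0.221937.
1 − 2Q = 0.647444, giving −¼ ln(0.647444) = 0.108681.
d = 0.221937 + 0.108681 = 0.330618.

0.3306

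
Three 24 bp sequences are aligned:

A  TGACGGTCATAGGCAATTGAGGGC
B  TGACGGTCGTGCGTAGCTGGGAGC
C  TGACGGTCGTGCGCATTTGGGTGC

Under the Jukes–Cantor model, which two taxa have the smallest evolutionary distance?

A–B: 8/24 differ, p = 0.333, d = 0.441.
A–C: 6/24 differ, p = 0.250, d = 0.304.
B–C: 4/24 differ, p = 0.167, d = 0.188.
The smallest distance is between B and C.

B and C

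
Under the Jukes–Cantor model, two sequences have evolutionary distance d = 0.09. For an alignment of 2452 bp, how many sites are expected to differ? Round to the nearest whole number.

208

Invert JC69: p = (3/4)(1 − e^(−4d/3)) = 0.75 × (1 − e^(-0.12)) = 0.75 × (1 − 0.886920) = 0.084810.
Expected differing sites = pL ≈ 0.084810 × 2452 = 207.95412 ≈ 208.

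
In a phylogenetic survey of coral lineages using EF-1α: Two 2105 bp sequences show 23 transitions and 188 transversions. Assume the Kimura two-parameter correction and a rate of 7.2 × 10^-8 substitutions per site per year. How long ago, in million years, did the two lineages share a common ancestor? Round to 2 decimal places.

0.75

P = 23/2105 ≈ 0.010926 and Q = 188/2105 ≈ 0.089311.
Under the Kimura two-parameter model, d = −½ ln(1 − 2P − Q) − ¼ ln(1 − 2Q).
1 − 2P − Q = 0.888837, giving −½ ln(0.888837) = 0.058921.
1 − 2Q = 0.821378, giving −¼ ln(0.821378) = 0.049193.
d = 0.058921 + 0.049193 = 0.108114.
Under a molecular clock d = 2μt, so t = d/(2μ) = 0.108114 / (2 × 7.2 × 10^-8) = 0.75 million years.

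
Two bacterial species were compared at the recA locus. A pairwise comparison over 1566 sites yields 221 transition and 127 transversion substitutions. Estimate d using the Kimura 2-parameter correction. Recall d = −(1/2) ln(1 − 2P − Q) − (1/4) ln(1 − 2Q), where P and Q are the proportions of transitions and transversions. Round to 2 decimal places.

P = 221/1566 ≈ 0.141124 and Q = 127/1566 ≈ 0.081098.
Under the Kimura two-parameter model, d = −½ ln(1 − 2P − Q) − ¼ ln(1 − 2Q).
1 − 2P − Q = 0.636654, giving −½ ln(0.636654) = 0.225764.
1 − 2Q = 0.837804, giving −¼ ln(0.837804) = 0.044243.
d = 0.225764 + 0.044243 = 0.270007.

0.27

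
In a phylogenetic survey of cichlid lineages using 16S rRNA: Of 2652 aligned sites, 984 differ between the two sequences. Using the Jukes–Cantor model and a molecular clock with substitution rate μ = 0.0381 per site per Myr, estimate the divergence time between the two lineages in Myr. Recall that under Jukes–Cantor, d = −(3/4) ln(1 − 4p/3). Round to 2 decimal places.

6.72

p = 984/2652 ≈ 0.371041.
d = −(3/4) ln(1 − 4p/3) = −0.75 ln(1 − 0.494721) = −0.75 ln(0.505279)
  = −0.75 × (-0.682645) = 0.511984 substitutions/site.
Under a molecular clock d = 2μt, so t = d/(2μ) = 0.511984 / (2 × 0.0381) = 6.72 Myr.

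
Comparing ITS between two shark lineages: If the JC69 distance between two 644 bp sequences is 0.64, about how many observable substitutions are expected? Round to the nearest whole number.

Invert JC69: p = (3/4)(1 − e^(−4d/3)) = 0.75 × (1 − e^(-0.853333)) = 0.75 × (1 − 0.425993) = 0.430505.
Expected differing sites = pL ≈ 0.430505 × 644 = 277.24522 ≈ 277.

277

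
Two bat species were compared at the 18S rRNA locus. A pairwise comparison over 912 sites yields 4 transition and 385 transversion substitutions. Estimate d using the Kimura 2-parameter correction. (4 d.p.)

P = 4/912 ≈ 0.004386 and Q = 385/912 ≈ 0.422149.
Under the Kimura two-parameter model, d = −½ ln(1 − 2P − Q) − ¼ ln(1 − 2Q).
1 − 2P − Q = 0.569079, giving −½ ln(0.569079) = 0.281868.
1 − 2Q = 0.155702, giving −¼ ln(0.155702) = 0.464953.
d = 0.281868 + 0.464953 = 0.746821.

0.7468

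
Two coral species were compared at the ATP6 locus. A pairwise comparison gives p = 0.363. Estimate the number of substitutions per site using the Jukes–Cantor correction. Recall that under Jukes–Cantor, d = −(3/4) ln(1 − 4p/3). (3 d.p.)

0.496

d = −(3/4) ln(1 − 4p/3) = −0.75 ln(1 − 0.484) = −0.75 ln(0.516)
  = −0.75 × (-0.661649) = 0.496237 substitutions/site.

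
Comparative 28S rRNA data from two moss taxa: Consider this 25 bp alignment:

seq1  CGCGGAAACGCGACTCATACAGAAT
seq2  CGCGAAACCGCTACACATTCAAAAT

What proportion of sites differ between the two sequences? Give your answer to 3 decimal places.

0.240

The sequences differ at 6 of 25 positions (sites 5, 8, 12, 15, 19, 22).
p = 6/25 = 0.240.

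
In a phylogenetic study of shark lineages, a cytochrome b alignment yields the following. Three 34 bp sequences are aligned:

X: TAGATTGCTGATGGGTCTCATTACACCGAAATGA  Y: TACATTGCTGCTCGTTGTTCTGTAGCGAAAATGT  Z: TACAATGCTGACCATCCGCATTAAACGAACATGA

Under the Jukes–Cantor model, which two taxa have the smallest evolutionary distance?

X–Y: 14/34 differ, p = 0.412, d = 0.597.
X–Z: 12/34 differ, p = 0.353, d = 0.477.
Y–Z: 14/34 differ, p = 0.412, d = 0.597.
The smallest distance is between X and Z.

X and Z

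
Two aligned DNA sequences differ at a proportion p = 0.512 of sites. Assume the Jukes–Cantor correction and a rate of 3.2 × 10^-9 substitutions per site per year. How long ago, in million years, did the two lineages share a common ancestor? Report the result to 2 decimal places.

d = −(3/4) ln(1 − 4p/3) = −0.75 ln(1 − 0.682667) = −0.75 ln(0.317333)
  = −0.75 × (-1.147804) = 0.860853 substitutions/site.
Under a molecular clock d = 2μt, so t = d/(2μ) = 0.860853 / (2 × 3.2 × 10^-9) = 134.51 million years.

134.51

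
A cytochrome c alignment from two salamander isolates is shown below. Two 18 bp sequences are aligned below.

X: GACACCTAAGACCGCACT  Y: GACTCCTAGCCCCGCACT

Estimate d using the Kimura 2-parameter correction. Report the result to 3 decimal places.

0.264

Of 18 sites, 1 differences are transitions and 3 are transversions, so P = 1/18 ≈ 0.055556 and Q = 3/18 ≈ 0.166667.
Under the Kimura two-parameter model, d = −½ ln(1 − 2P − Q) − ¼ ln(1 − 2Q).
1 − 2P − Q = 0.722221, giving −½ ln(0.722221) = 0.162712.
1 − 2Q = 0.666666, giving −¼ ln(0.666666) = 0.101367.
d = 0.162712 + 0.101367 = 0.264079.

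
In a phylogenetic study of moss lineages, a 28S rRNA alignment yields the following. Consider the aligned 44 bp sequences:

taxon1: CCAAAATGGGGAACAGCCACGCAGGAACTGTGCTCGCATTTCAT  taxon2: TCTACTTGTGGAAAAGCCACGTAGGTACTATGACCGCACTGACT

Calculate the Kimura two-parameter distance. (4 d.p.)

0.4546

Of 44 sites, 5 differences are transitions and 10 are transversions, so P = 5/44 ≈ 0.113636 and Q = 10/44 ≈ 0.227273.
Under the Kimura two-parameter model, d = −½ ln(1 − 2P − Q) − ¼ ln(1 − 2Q).
1 − 2P − Q = 0.545455, giving −½ ln(0.545455) = 0.303067.
1 − 2Q = 0.545454, giving −¼ ln(0.545454) = 0.151534.
d = 0.303067 + 0.151534 = 0.454601.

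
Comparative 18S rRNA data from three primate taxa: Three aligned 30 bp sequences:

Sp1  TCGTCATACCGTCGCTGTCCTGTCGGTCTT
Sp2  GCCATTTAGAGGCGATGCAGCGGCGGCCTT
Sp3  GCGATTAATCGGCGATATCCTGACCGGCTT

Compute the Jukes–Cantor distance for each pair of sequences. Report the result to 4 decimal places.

Sp1–Sp2: 15/30 sites differ → p = 0.5, d = −0.75 ln(1 − 0.666667) = 0.823960 ≈ 0.8240.
Sp1–Sp3: 12/30 sites differ → p = 0.4, d = −0.75 ln(1 − 0.533333) = 0.571605 ≈ 0.5716.
Sp2–Sp3: 12/30 sites differ → p = 0.4, d = −0.75 ln(1 − 0.533333) = 0.571605 ≈ 0.5716.

d(Sp1,Sp2) = 0.8240, d(Sp1,Sp3) = 0.5716, d(Sp2,Sp3) = 0.5716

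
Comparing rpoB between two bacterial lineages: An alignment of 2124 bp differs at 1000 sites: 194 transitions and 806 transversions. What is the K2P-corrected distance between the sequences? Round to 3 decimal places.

P = 194/2124 ≈ 0.091337 and Q = 806/2124 ≈ 0.379473.
Under the Kimura two-parameter model, d = −½ ln(1 − 2P − Q) − ¼ ln(1 − 2Q).
1 − 2P − Q = 0.437853, giving −½ ln(0.437853) = 0.412936.
1 − 2Q = 0.241054, giving −¼ ln(0.241054) = 0.355684.
d = 0.412936 + 0.355684 = 0.768620.

0.769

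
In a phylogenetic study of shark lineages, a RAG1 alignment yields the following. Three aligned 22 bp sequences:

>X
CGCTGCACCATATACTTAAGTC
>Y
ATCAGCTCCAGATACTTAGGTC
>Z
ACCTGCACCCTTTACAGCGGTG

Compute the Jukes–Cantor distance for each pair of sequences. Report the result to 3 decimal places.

X–Y: 6/22 sites differ → p ≈ 0.272727, d = −0.75 ln(1 − 0.363636) = 0.338988 ≈ 0.339.
X–Z: 9/22 sites differ → p ≈ 0.409091, d = −0.75 ln(1 − 0.545455) = 0.591344 ≈ 0.591.
Y–Z: 10/22 sites differ → p ≈ 0.454545, d = −0.75 ln(1 − 0.60606) = 0.698667 ≈ 0.699.

d(X,Y) = 0.339, d(X,Z) = 0.591, d(Y,Z) = 0.699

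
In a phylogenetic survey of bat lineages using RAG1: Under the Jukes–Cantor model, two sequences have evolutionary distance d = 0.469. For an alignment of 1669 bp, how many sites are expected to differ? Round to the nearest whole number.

582

Invert JC69: p = (3/4)(1 − e^(−4d/3)) = 0.75 × (1 − e^(-0.625333)) = 0.75 × (1 − 0.535083) = 0.348688.
Expected differing sites = pL ≈ 0.348688 × 1669 = 581.960272 ≈ 582.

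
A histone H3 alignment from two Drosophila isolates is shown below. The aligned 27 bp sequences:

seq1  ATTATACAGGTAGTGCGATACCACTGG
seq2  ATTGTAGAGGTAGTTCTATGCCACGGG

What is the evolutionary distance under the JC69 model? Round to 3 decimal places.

0.264

The sequences differ at 6 of 27 sites (4, 7, 15, 17, 20, 25), so p = 6/27 ≈ 0.222222.
d = −(3/4) ln(1 − 4p/3) = −0.75 ln(1 − 0.296296) = −0.75 ln(0.703704)
  = −0.75 × (-0.351397) = 0.263548 substitutions/site.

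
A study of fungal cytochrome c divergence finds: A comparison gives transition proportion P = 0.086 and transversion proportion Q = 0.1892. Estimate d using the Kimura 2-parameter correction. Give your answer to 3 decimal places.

0.343

Under the Kimura two-parameter model, d = −½ ln(1 − 2P − Q) − ¼ ln(1 − 2Q).
1 − 2P − Q = 0.6388, giving −½ ln(0.6388) = 0.224082.
1 − 2Q = 0.6216, giving −¼ ln(0.6216) = 0.118865.
d = 0.224082 + 0.118865 = 0.342947.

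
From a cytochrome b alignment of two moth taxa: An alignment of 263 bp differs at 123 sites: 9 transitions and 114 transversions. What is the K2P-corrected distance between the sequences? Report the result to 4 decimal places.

0.8527

P = 9/263 ≈ 0.034221 and Q = 114/263 ≈ 0.43346.
Under the Kimura two-parameter model, d = −½ ln(1 − 2P − Q) − ¼ ln(1 − 2Q).
1 − 2P − Q = 0.498098, giving −½ ln(0.498098) = 0.348479.
1 − 2Q = 0.13308, giving −¼ ln(0.13308) = 0.504201.
d = 0.348479 + 0.504201 = 0.852680.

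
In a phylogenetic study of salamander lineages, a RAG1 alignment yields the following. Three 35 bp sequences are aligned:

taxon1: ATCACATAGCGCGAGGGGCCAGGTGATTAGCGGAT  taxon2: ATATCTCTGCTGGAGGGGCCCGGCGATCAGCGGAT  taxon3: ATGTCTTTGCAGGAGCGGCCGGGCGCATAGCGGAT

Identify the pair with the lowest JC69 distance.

taxon1–taxon2: 10/35 differ, p = 0.286, d = 0.360.
taxon1–taxon3: 11/35 differ, p = 0.314, d = 0.407.
taxon2–taxon3: 8/35 differ, p = 0.229, d = 0.273.
The smallest distance is between taxon2 and taxon3.

taxon2 and taxon3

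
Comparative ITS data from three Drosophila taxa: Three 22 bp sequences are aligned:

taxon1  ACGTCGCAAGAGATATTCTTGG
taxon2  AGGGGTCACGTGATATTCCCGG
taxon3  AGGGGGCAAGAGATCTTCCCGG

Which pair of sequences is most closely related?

taxon1–taxon2: 8/22 differ, p = 0.364, d = 0.497.
taxon1–taxon3: 6/22 differ, p = 0.273, d = 0.339.
taxon2–taxon3: 4/22 differ, p = 0.182, d = 0.208.
The smallest distance is between taxon2 and taxon3.

taxon2 and taxon3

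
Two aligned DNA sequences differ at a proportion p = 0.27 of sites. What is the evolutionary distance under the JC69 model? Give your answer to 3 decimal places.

d = −(3/4) ln(1 − 4p/3) = −0.75 ln(1 − 0.36) = −0.75 ln(0.64)
  = −0.75 × (-0.446287) = 0.334715 substitutions/site.

0.335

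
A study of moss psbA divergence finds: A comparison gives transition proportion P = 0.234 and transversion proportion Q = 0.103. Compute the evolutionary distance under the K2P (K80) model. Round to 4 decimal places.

0.4808

Under the Kimura two-parameter model, d = −½ ln(1 − 2P − Q) − ¼ ln(1 − 2Q).
1 − 2P − Q = 0.429, giving −½ ln(0.429) = 0.423149.
1 − 2Q = 0.794, giving −¼ ln(0.794) = 0.057668.
d = 0.423149 + 0.057668 = 0.480817.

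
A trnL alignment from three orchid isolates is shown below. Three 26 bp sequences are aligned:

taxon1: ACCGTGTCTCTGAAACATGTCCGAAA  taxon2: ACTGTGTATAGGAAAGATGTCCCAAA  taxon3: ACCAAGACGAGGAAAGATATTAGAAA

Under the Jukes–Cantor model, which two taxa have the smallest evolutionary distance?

taxon1 and taxon2

taxon1–taxon2: 6/26 differ, p = 0.231, d = 0.276.
taxon1–taxon3: 10/26 differ, p = 0.385, d = 0.539.
taxon2–taxon3: 10/26 differ, p = 0.385, d = 0.539.
The smallest distance is between taxon1 and taxon2.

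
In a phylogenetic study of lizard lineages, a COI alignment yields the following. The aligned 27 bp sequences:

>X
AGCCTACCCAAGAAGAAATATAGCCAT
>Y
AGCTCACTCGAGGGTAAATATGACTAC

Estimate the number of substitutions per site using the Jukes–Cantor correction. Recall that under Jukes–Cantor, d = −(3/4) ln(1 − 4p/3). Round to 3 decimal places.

The sequences differ at 11 of 27 sites, so p = 11/27 ≈ 0.407407.
d = −(3/4) ln(1 − 4p/3) = −0.75 ln(1 − 0.543209) = −0.75 ln(0.456791)
  = −0.75 × (-0.783529) = 0.587647 substitutions/site.

0.588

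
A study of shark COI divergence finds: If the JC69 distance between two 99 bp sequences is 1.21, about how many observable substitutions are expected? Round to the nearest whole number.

Invert JC69: p = (3/4)(1 − e^(−4d/3)) = 0.75 × (1 − e^(-1.613333)) = 0.75 × (1 − 0.199222) = 0.600584.
Expected differing sites = pL ≈ 0.600584 × 99 = 59.457816 ≈ 59.

59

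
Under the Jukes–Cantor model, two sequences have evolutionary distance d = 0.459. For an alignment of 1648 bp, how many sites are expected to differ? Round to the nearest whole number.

Invert JC69: p = (3/4)(1 − e^(−4d/3)) = 0.75 × (1 − e^(-0.612)) = 0.75 × (1 − 0.542265) = 0.343301.
Expected differing sites = pL ≈ 0.343301 × 1648 = 565.760048 ≈ 566.

566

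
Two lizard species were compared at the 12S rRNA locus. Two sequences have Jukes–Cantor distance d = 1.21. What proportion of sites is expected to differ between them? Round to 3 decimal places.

p = (3/4)(1 − e^(−4d/3)) = 0.75 × (1 − e^(-1.613333)) = 0.75 × (1 − 0.199222) = 0.600584.

0.601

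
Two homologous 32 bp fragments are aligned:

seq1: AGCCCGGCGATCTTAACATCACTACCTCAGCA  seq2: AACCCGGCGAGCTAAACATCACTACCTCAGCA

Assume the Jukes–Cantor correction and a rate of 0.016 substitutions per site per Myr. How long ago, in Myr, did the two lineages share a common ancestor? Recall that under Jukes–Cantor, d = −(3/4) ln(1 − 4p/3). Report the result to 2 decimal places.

3.13

The sequences differ at 3 of 32 sites (2, 11, 14), so p = 3/32 = 0.09375.
d = −(3/4) ln(1 − 4p/3) = −0.75 ln(1 − 0.125) = −0.75 ln(0.875)
  = −0.75 × (-0.133531) = 0.100148 substitutions/site.
Under a molecular clock d = 2μt, so t = d/(2μ) = 0.100148 / (2 × 0.016) = 3.13 Myr.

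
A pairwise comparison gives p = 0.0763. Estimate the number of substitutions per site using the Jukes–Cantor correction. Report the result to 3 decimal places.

d = −(3/4) ln(1 − 4p/3) = −0.75 ln(1 − 0.101733) = −0.75 ln(0.898267)
  = −0.75 × (-0.107288) = 0.080466 substitutions/site.

0.080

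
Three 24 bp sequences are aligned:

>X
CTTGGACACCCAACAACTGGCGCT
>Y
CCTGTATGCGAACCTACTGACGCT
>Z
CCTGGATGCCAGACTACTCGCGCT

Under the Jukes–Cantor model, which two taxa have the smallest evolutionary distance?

Y and Z

X–Y: 9/24 differ, p = 0.375, d = 0.520.
X–Z: 7/24 differ, p = 0.292, d = 0.369.
Y–Z: 6/24 differ, p = 0.250, d = 0.304.
The smallest distance is between Y and Z.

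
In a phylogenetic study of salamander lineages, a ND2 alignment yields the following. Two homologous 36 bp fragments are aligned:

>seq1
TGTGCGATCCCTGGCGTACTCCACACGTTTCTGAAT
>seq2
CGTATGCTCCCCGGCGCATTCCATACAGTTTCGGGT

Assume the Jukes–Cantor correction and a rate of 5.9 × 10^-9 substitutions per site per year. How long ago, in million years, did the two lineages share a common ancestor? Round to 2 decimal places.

46.45

The sequences differ at 14 of 36 sites, so p = 14/36 ≈ 0.388889.
d = −(3/4) ln(1 − 4p/3) = −0.75 ln(1 − 0.518519) = −0.75 ln(0.481481)
  = −0.75 × (-0.730889) = 0.548167 substitutions/site.
Under a molecular clock d = 2μt, so t = d/(2μ) = 0.548167 / (2 × 5.9 × 10^-9) = 46.45 million years.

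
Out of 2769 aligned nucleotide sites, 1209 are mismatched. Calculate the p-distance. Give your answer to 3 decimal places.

0.437

p = 1209/2769 = 0.436619… ≈ 0.437 (to 3 d.p.).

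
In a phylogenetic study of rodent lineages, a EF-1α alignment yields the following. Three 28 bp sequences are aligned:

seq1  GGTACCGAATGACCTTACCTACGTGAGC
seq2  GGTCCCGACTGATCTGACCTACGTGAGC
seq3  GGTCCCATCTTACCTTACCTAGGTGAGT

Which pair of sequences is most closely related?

seq1 and seq2

seq1–seq2: 4/28 differ, p = 0.143, d = 0.158.
seq1–seq3: 7/28 differ, p = 0.250, d = 0.304.
seq2–seq3: 7/28 differ, p = 0.250, d = 0.304.
The smallest distance is between seq1 and seq2.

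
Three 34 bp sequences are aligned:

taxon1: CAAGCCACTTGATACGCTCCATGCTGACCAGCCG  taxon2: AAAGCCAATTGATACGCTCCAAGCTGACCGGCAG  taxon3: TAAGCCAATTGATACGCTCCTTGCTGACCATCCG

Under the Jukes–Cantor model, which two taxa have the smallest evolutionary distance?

taxon1–taxon2: 5/34 differ, p = 0.147, d = 0.164.
taxon1–taxon3: 4/34 differ, p = 0.118, d = 0.128.
taxon2–taxon3: 6/34 differ, p = 0.176, d = 0.201.
The smallest distance is between taxon1 and taxon3.

taxon1 and taxon3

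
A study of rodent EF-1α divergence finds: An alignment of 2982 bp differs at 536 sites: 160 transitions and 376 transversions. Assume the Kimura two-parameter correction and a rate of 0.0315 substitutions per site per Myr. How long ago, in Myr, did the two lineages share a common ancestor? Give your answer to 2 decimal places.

P = 160/2982 ≈ 0.053655 and Q = 376/2982 ≈ 0.12609.
Under the Kimura two-parameter model, d = −½ ln(1 − 2P − Q) − ¼ ln(1 − 2Q).
1 − 2P − Q = 0.7666, giving −½ ln(0.7666) = 0.132895.
1 − 2Q = 0.74782, giving −¼ ln(0.74782) = 0.072648.
d = 0.132895 + 0.072648 = 0.205543.
Under a molecular clock d = 2μt, so t = d/(2μ) = 0.205543 / (2 × 0.0315) = 3.26 Myr.

3.26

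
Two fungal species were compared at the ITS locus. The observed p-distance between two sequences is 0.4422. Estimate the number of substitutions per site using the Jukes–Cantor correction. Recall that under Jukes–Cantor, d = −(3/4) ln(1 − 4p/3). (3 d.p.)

d = −(3/4) ln(1 − 4p/3) = −0.75 ln(1 − 0.5896) = −0.75 ln(0.4104)
  = −0.75 × (-0.890623) = 0.667967 substitutions/site.

0.668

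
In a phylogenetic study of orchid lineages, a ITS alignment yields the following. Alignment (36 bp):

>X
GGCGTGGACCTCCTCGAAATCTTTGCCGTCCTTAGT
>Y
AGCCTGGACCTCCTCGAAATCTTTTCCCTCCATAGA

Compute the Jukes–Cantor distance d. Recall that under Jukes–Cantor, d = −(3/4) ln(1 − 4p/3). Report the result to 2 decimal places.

The sequences differ at 6 of 36 sites (1, 4, 25, 28, 32, 36), so p = 6/36 ≈ 0.166667.
d = −(3/4) ln(1 − 4p/3) = −0.75 ln(1 − 0.222223) = −0.75 ln(0.777777)
  = −0.75 × (-0.251315) = 0.188486 substitutions/site.

0.19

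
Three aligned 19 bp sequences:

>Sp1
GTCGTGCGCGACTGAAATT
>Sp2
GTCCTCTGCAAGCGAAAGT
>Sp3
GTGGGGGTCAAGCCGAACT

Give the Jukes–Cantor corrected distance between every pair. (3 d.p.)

d(Sp1,Sp2) = 0.507, d(Sp1,Sp3) = 0.907, d(Sp2,Sp3) = 0.749

Sp1–Sp2: 7/19 sites differ → p ≈ 0.368421, d = −0.75 ln(1 − 0.491228) = 0.506816 ≈ 0.507.
Sp1–Sp3: 10/19 sites differ → p ≈ 0.526316, d = −0.75 ln(1 − 0.701755) = 0.907380 ≈ 0.907.
Sp2–Sp3: 9/19 sites differ → p ≈ 0.473684, d = −0.75 ln(1 − 0.631579) = 0.748897 ≈ 0.749.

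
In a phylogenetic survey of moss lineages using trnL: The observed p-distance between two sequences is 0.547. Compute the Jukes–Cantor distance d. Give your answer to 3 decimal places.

0.980

d = −(3/4) ln(1 − 4p/3) = −0.75 ln(1 − 0.729333) = −0.75 ln(0.270667)
  = −0.75 × (-1.306866) = 0.980150 substitutions/site.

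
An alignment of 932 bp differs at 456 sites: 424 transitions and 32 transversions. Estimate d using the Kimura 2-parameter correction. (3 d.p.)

P = 424/932 ≈ 0.454936 and Q = 32/932 ≈ 0.034335.
Under the Kimura two-parameter model, d = −½ ln(1 − 2P − Q) − ¼ ln(1 − 2Q).
1 − 2P − Q = 0.055793, giving −½ ln(0.055793) = 1.443053.
1 − 2Q = 0.93133, giving −¼ ln(0.93133) = 0.017785.
d = 1.443053 + 0.017785 = 1.460838.

1.461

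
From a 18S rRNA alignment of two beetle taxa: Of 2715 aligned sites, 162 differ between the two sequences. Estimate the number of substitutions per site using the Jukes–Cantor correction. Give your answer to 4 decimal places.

0.0622

p = 162/2715 ≈ 0.059669.
d = −(3/4) ln(1 − 4p/3) = −0.75 ln(1 − 0.079559) = −0.75 ln(0.920441)
  = −0.75 × (-0.082902) = 0.062177 substitutions/site.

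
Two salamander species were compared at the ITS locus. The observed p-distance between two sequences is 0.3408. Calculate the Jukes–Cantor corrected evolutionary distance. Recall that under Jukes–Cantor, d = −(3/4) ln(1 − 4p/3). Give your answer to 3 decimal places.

0.454

d = −(3/4) ln(1 − 4p/3) = −0.75 ln(1 − 0.4544) = −0.75 ln(0.5456)
  = −0.75 × (-0.605869) = 0.454402 substitutions/site.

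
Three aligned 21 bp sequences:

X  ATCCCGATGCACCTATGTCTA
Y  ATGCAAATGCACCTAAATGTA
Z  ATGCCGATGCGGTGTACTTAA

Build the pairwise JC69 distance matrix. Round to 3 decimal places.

X–Y: 6/21 sites differ → p ≈ 0.285714, d = −0.75 ln(1 − 0.380952) = 0.359679 ≈ 0.360.
X–Z: 10/21 sites differ → p ≈ 0.47619, d = −0.75 ln(1 − 0.63492) = 0.755729 ≈ 0.756.
Y–Z: 10/21 sites differ → p ≈ 0.47619, d = −0.75 ln(1 − 0.63492) = 0.755729 ≈ 0.756.

d(X,Y) = 0.360, d(X,Z) = 0.756, d(Y,Z) = 0.756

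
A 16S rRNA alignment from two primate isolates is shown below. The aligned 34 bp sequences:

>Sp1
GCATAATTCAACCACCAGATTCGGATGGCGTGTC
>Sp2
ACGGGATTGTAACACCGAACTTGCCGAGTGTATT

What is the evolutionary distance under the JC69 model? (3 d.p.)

0.918

The sequences differ at 18 of 34 sites, so p = 18/34 ≈ 0.529412.
d = −(3/4) ln(1 − 4p/3) = −0.75 ln(1 − 0.705883) = −0.75 ln(0.294117)
  = −0.75 × (-1.223778) = 0.917834 substitutions/site.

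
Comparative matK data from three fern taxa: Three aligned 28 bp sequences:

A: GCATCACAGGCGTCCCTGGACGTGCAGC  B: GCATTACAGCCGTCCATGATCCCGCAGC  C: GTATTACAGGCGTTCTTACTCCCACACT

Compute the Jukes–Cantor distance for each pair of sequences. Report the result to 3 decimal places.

d(A,B) = 0.304, d(A,C) = 0.635, d(B,C) = 0.420

A–B: 7/28 sites differ → p = 0.25, d = −0.75 ln(1 − 0.333333) = 0.304098 ≈ 0.304.
A–C: 12/28 sites differ → p ≈ 0.428571, d = −0.75 ln(1 − 0.571428) = 0.635472 ≈ 0.635.
B–C: 9/28 sites differ → p ≈ 0.321429, d = −0.75 ln(1 − 0.428572) = 0.419713 ≈ 0.420.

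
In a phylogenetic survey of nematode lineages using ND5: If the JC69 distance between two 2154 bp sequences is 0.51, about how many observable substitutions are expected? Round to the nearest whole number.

797

Invert JC69: p = (3/4)(1 − e^(−4d/3)) = 0.75 × (1 − e^(-0.68)) = 0.75 × (1 − 0.506617) = 0.370037.
Expected differing sites = pL ≈ 0.370037 × 2154 = 797.059698 ≈ 797.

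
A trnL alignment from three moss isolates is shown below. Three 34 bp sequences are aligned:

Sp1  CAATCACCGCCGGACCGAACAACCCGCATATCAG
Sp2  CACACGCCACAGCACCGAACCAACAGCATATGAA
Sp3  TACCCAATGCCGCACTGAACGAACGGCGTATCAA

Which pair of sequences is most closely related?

Sp1–Sp2: 11/34 differ, p = 0.324, d = 0.423.
Sp1–Sp3: 12/34 differ, p = 0.353, d = 0.477.
Sp2–Sp3: 12/34 differ, p = 0.353, d = 0.477.
The smallest distance is between Sp1 and Sp2.

Sp1 and Sp2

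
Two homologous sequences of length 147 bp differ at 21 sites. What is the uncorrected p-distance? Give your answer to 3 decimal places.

0.143

p = 21/147 = 0.142857… ≈ 0.143 (to 3 d.p.).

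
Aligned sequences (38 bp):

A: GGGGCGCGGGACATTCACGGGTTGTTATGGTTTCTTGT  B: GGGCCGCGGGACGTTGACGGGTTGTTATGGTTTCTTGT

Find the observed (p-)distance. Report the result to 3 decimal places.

The sequences differ at 3 of 38 positions (sites 4, 13, 16).
p = 3/38 = 0.078947… ≈ 0.079 (to 3 d.p.).

0.079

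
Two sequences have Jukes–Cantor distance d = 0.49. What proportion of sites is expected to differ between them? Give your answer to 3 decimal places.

0.360

p = (3/4)(1 − e^(−4d/3)) = 0.75 × (1 − e^(-0.653333)) = 0.75 × (1 − 0.520309) = 0.359768.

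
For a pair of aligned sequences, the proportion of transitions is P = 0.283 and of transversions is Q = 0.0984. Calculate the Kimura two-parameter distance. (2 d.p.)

0.60

Under the Kimura two-parameter model, d = −½ ln(1 − 2P − Q) − ¼ ln(1 − 2Q).
1 − 2P − Q = 0.3356, giving −½ ln(0.3356) = 0.545918.
1 − 2Q = 0.8032, giving −¼ ln(0.8032) = 0.054788.
d = 0.545918 + 0.054788 = 0.600706.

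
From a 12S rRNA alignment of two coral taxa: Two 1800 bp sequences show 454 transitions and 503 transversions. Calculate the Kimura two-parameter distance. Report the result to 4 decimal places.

0.9706

P = 454/1800 ≈ 0.252222 and Q = 503/1800 ≈ 0.279444.
Under the Kimura two-parameter model, d = −½ ln(1 − 2P − Q) − ¼ ln(1 − 2Q).
1 − 2P − Q = 0.216112, giving −½ ln(0.216112) = 0.765979.
1 − 2Q = 0.441112, giving −¼ ln(0.441112) = 0.204614.
d = 0.765979 + 0.204614 = 0.970593.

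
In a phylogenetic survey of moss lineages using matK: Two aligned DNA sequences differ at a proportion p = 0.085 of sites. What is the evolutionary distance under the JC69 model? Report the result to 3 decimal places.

0.090

d = −(3/4) ln(1 − 4p/3) = −0.75 ln(1 − 0.113333) = −0.75 ln(0.886667)
  = −0.75 × (-0.120286) = 0.090215 substitutions/site.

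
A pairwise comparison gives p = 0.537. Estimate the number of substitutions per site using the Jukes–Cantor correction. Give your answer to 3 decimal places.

d = −(3/4) ln(1 − 4p/3) = −0.75 ln(1 − 0.716) = −0.75 ln(0.284)
  = −0.75 × (-1.258781) = 0.944086 substitutions/site.

0.944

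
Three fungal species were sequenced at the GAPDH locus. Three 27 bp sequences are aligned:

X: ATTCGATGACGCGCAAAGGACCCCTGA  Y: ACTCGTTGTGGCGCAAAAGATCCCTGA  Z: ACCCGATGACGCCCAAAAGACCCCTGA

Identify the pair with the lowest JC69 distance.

X–Y: 6/27 differ, p = 0.222, d = 0.264.
X–Z: 4/27 differ, p = 0.148, d = 0.165.
Y–Z: 6/27 differ, p = 0.222, d = 0.264.
The smallest distance is between X and Z.

X and Z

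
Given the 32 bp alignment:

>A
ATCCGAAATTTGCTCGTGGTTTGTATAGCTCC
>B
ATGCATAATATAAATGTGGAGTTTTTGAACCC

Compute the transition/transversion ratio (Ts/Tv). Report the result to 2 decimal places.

Transitions are A↔G and C↔T; transversions are all other mismatches.
Transitions: 6. Transversions: 10.
R = 6/10 = 0.60.

0.60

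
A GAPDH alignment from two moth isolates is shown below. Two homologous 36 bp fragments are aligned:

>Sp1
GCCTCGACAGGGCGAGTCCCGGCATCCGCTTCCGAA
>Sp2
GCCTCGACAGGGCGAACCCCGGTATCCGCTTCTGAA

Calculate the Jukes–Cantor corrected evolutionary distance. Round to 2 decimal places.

0.12

The sequences differ at 4 of 36 sites (16, 17, 23, 33), so p = 4/36 ≈ 0.111111.
d = −(3/4) ln(1 − 4p/3) = −0.75 ln(1 − 0.148148) = −0.75 ln(0.851852)
  = −0.75 × (-0.160342) = 0.120257 substitutions/site.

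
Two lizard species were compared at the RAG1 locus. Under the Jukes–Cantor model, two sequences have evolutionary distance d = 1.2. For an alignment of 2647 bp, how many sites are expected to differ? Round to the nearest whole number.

Invert JC69: p = (3/4)(1 − e^(−4d/3)) = 0.75 × (1 − e^(-1.6)) = 0.75 × (1 − 0.201897) = 0.598577.
Expected differing sites = pL ≈ 0.598577 × 2647 = 1584.433319 ≈ 1584.

1584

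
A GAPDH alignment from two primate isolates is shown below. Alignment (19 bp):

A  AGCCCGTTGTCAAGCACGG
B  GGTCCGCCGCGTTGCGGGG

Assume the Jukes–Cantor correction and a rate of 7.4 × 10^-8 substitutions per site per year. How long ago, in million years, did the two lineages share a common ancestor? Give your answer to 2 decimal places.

The sequences differ at 10 of 19 sites (1, 3, 7, 8, 10, 11, 12, 13, 16, 17), so p = 10/19 ≈ 0.526316.
d = −(3/4) ln(1 − 4p/3) = −0.75 ln(1 − 0.701755) = −0.75 ln(0.298245)
  = −0.75 × (-1.209840) = 0.907380 substitutions/site.
Under a molecular clock d = 2μt, so t = d/(2μ) = 0.907380 / (2 × 7.4 × 10^-8) = 6.13 million years.

6.13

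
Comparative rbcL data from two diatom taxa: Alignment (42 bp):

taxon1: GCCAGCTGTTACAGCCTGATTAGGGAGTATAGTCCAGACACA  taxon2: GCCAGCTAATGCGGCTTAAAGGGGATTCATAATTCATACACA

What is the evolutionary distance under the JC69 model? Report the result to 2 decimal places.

The sequences differ at 16 of 42 sites, so p = 16/42 ≈ 0.380952.
d = −(3/4) ln(1 − 4p/3) = −0.75 ln(1 − 0.507936) = −0.75 ln(0.492064)
  = −0.75 × (-0.709146) = 0.531860 substitutions/site.

0.53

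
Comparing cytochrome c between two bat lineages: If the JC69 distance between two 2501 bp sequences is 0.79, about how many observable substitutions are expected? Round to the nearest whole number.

1222

Invert JC69: p = (3/4)(1 − e^(−4d/3)) = 0.75 × (1 − e^(-1.053333)) = 0.75 × (1 − 0.348773) = 0.488420.
Expected differing sites = pL ≈ 0.488420 × 2501 = 1221.53842 ≈ 1222.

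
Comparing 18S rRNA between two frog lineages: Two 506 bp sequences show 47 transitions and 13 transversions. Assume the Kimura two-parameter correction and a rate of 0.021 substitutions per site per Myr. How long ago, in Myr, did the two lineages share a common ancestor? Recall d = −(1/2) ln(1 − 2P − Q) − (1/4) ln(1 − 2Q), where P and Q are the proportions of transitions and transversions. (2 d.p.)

3.14

P = 47/506 ≈ 0.092885 and Q = 13/506 ≈ 0.025692.
Under the Kimura two-parameter model, d = −½ ln(1 − 2P − Q) − ¼ ln(1 − 2Q).
1 − 2P − Q = 0.788538, giving −½ ln(0.788538) = 0.118787.
1 − 2Q = 0.948616, giving −¼ ln(0.948616) = 0.013188.
d = 0.118787 + 0.013188 = 0.131975.
Under a molecular clock d = 2μt, so t = d/(2μ) = 0.131975 / (2 × 0.021) = 3.14 Myr.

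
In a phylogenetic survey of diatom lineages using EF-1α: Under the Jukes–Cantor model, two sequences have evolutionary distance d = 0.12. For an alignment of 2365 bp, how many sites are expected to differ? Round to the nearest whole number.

Invert JC69: p = (3/4)(1 − e^(−4d/3)) = 0.75 × (1 − e^(-0.16)) = 0.75 × (1 − 0.852144) = 0.110892.
Expected differing sites = pL ≈ 0.110892 × 2365 = 262.25958 ≈ 262.

262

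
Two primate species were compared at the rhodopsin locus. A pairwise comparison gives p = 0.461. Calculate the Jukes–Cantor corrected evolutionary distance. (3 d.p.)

0.715

d = −(3/4) ln(1 − 4p/3) = −0.75 ln(1 − 0.614667) = −0.75 ln(0.385333)
  = −0.75 × (-0.953647) = 0.715235 substitutions/site.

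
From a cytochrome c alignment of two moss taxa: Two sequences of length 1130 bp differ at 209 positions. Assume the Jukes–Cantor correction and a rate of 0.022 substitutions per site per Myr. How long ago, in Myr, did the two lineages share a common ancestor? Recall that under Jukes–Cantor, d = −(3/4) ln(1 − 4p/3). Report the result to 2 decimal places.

p = 209/1130 ≈ 0.184956.
d = −(3/4) ln(1 − 4p/3) = −0.75 ln(1 − 0.246608) = −0.75 ln(0.753392)
  = −0.75 × (-0.283170) = 0.212378 substitutions/site.
Under a molecular clock d = 2μt, so t = d/(2μ) = 0.212378 / (2 × 0.022) = 4.83 Myr.

4.83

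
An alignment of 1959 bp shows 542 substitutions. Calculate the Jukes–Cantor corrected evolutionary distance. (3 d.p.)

p = 542/1959 ≈ 0.276672.
d = −(3/4) ln(1 − 4p/3) = −0.75 ln(1 − 0.368896) = −0.75 ln(0.631104)
  = −0.75 × (-0.460285) = 0.345214 substitutions/site.

0.345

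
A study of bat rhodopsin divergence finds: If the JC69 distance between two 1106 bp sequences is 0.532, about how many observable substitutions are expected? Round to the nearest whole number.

421

Invert JC69: p = (3/4)(1 − e^(−4d/3)) = 0.75 × (1 − e^(-0.709333)) = 0.75 × (1 − 0.491972) = 0.381021.
Expected differing sites = pL ≈ 0.381021 × 1106 = 421.409226 ≈ 421.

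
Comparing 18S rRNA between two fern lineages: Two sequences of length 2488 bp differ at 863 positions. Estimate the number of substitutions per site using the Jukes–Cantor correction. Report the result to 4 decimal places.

0.4656

p = 863/2488 ≈ 0.346865.
d = −(3/4) ln(1 − 4p/3) = −0.75 ln(1 − 0.462487) = −0.75 ln(0.537513)
  = −0.75 × (-0.620802) = 0.465602 substitutions/site.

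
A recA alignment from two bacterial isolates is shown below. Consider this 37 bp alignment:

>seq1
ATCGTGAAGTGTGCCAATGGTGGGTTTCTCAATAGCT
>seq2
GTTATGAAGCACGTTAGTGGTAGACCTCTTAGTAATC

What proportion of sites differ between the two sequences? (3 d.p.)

0.486

The sequences differ at 18 of 37 positions.
p = 18/37 = 0.486486… ≈ 0.486 (to 3 d.p.).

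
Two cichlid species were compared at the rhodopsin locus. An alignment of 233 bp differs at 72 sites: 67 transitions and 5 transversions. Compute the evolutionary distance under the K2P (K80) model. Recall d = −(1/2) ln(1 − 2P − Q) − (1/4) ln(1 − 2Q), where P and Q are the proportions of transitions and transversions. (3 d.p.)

P = 67/233 ≈ 0.287554 and Q = 5/233 ≈ 0.021459.
Under the Kimura two-parameter model, d = −½ ln(1 − 2P − Q) − ¼ ln(1 − 2Q).
1 − 2P − Q = 0.403433, giving −½ ln(0.403433) = 0.453872.
1 − 2Q = 0.957082, giving −¼ ln(0.957082) = 0.010967.
d = 0.453872 + 0.010967 = 0.464839.

0.465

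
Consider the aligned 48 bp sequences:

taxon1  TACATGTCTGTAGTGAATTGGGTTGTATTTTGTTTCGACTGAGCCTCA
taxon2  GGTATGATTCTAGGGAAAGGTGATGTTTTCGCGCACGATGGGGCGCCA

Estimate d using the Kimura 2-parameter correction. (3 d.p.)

Of 48 sites, 8 differences are transitions and 15 are transversions, so P = 8/48 ≈ 0.166667 and Q = 15/48 = 0.3125.
Under the Kimura two-parameter model, d = −½ ln(1 − 2P − Q) − ¼ ln(1 − 2Q).
1 − 2P − Q = 0.354166, giving −½ ln(0.354166) = 0.518995.
1 − 2Q = 0.375, giving −¼ ln(0.375) = 0.245207.
d = 0.518995 + 0.245207 = 0.764202.

0.764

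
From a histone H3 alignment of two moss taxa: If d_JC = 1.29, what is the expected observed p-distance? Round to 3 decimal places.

0.616

p = (3/4)(1 − e^(−4d/3)) = 0.75 × (1 − e^(-1.72)) = 0.75 × (1 − 0.179066) = 0.615701.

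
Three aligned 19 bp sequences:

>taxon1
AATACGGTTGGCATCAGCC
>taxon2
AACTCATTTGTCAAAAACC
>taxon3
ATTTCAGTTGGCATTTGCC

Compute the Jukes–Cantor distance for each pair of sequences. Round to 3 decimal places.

d(taxon1,taxon2) = 0.618, d(taxon1,taxon3) = 0.324, d(taxon2,taxon3) = 0.618

taxon1–taxon2: 8/19 sites differ → p ≈ 0.421053, d = −0.75 ln(1 − 0.561404) = 0.618132 ≈ 0.618.
taxon1–taxon3: 5/19 sites differ → p ≈ 0.263158, d = −0.75 ln(1 − 0.350877) = 0.324100 ≈ 0.324.
taxon2–taxon3: 8/19 sites differ → p ≈ 0.421053, d = −0.75 ln(1 − 0.561404) = 0.618132 ≈ 0.618.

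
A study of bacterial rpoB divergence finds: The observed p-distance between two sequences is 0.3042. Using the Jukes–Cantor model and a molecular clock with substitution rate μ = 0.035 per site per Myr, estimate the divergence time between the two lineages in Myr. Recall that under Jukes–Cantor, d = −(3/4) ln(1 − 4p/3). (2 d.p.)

d = −(3/4) ln(1 − 4p/3) = −0.75 ln(1 − 0.4056) = −0.75 ln(0.5944)
  = −0.75 × (-0.520203) = 0.390152 substitutions/site.
Under a molecular clock d = 2μt, so t = d/(2μ) = 0.390152 / (2 × 0.035) = 5.57 Myr.

5.57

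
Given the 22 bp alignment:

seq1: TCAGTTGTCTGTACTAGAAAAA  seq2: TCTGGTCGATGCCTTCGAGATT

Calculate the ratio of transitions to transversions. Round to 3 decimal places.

0.333

Transitions are A↔G and C↔T; transversions are all other mismatches.
Transitions: 3. Transversions: 9.
R = 3/9 = 0.333333… ≈ 0.333 (to 3 d.p.).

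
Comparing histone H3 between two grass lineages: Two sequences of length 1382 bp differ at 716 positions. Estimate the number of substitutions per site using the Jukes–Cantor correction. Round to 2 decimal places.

p = 716/1382 ≈ 0.51809.
d = −(3/4) ln(1 − 4p/3) = −0.75 ln(1 − 0.690787) = −0.75 ln(0.309213)
  = −0.75 × (-1.173725) = 0.880294 substitutions/site.

0.88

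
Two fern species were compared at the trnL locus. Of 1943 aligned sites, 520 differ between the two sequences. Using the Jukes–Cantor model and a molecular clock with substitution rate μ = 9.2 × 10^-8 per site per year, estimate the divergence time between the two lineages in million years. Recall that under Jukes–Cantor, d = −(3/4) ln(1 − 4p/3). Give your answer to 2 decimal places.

p = 520/1943 ≈ 0.267627.
d = −(3/4) ln(1 − 4p/3) = −0.75 ln(1 − 0.356836) = −0.75 ln(0.643164)
  = −0.75 × (-0.441356) = 0.331017 substitutions/site.
Under a molecular clock d = 2μt, so t = d/(2μ) = 0.331017 / (2 × 9.2 × 10^-8) = 1.80 million years.

1.80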